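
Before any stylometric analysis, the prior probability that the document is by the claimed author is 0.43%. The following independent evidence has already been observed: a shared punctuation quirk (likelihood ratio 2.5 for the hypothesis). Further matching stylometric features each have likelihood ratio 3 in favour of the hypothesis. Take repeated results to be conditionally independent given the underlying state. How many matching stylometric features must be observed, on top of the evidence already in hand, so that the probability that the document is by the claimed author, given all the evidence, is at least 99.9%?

11

Prior odds = 0.0043/0.9957 = 43/9957.
Bayes factor of the evidence already in hand = 2.5.
Odds after that evidence = (43/9957) × 2.5 = 215/19914.
Target odds = 0.999/0.001 = 999.
Need 3ⁿ ≥ 999 ÷ (215/19914) = 19894086/215.
3¹⁰ = 59049 falls short of 19894086/215 but 3¹¹ = 177147 reaches it, so n = 11.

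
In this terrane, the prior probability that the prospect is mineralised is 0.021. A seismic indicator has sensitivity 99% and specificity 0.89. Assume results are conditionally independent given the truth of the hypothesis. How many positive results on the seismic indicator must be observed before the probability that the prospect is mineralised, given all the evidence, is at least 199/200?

Prior odds = 0.021/0.979 = 21/979.
False-positive rate = 1 − 0.89 = 0.11; likelihood ratio of a positive = 0.99/0.11 = 9.
Target posterior odds = 0.995/0.005 = 199.
Require 9ⁿ ≥ 199 ÷ (21/979) = 194821/21.
9⁴ = 6561 falls short of 194821/21 but 9⁵ = 59049 reaches it, so n = 5.

5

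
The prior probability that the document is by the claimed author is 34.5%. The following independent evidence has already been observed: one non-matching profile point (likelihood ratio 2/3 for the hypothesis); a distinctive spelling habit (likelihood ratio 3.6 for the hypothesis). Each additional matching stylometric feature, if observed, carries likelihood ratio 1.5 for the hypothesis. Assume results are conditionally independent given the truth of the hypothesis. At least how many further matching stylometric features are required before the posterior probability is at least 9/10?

Prior odds = 0.345/0.655 = 69/131.
Combined Bayes factor of the evidence already in hand = (2/3) × 3.6 = 2.4.
Odds after that evidence = (69/131) × 2.4 = 828/655.
Target odds = 0.9/0.1 = 9.
Need 1.5ⁿ ≥ 9 ÷ (828/655) = 655/92.
1.5⁴ = 5.0625 falls short of 655/92 but 1.5⁵ = 7.59375 reaches it, so n = 5.

5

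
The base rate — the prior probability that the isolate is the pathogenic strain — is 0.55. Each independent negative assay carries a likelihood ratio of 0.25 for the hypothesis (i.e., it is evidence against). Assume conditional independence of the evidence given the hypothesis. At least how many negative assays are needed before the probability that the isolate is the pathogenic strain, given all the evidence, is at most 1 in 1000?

Prior odds = 0.55/0.45 = 11/9.
Likelihood ratio per negative assay = 0.25.
Target odds: 0.001 ÷ 0.999 = 1/999.
Need (11/9) × 0.25ⁿ ≤ 1/999, i.e. 0.25ⁿ ≤ 1/1221.
0.25⁵ = 1/1024 is still above 1/1221 but 0.25⁶ = 1/4096 is at or below it, so n = 6.

6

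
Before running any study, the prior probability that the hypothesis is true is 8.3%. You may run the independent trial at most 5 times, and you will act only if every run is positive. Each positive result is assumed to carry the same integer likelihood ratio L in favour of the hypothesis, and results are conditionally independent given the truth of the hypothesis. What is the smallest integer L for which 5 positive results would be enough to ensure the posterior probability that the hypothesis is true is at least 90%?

3

Prior odds = 0.083/0.917 = 83/917.
Target odds = 0.9/0.1 = 9.
Need L⁵ ≥ 9 ÷ (83/917) = 8253/83.
2⁵ = 32 < 8253/83 ≤ 243 = 3⁵, so L = 3.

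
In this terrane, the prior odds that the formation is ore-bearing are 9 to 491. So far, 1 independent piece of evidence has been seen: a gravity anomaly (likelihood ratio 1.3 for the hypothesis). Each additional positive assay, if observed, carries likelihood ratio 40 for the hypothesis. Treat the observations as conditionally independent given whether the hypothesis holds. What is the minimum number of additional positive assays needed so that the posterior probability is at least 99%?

3

Prior odds = 9/491.
Bayes factor of the evidence already in hand = 1.3.
Odds after that evidence = (9/491) × 1.3 = 117/4910.
Target odds = 0.99/0.01 = 99.
Need 40ⁿ ≥ 99 ÷ (117/4910) = 54010/13.
40² = 1600 falls short of 54010/13 but 40³ = 64000 reaches it, so n = 3.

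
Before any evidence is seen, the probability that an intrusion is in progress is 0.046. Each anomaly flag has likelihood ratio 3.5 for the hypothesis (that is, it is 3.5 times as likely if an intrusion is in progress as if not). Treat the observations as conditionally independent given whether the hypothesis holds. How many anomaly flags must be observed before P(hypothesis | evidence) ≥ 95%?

5

Prior odds = 0.046/0.954 = 23/477.
Likelihood ratio per anomaly flag = 3.5.
Target posterior odds = 0.95/0.05 = 19.
Require 3.5ⁿ ≥ 19 ÷ (23/477) = 9063/23.
3.5⁴ = 150.0625 falls short of 9063/23 but 3.5⁵ = 525.21875 reaches it, so n = 5.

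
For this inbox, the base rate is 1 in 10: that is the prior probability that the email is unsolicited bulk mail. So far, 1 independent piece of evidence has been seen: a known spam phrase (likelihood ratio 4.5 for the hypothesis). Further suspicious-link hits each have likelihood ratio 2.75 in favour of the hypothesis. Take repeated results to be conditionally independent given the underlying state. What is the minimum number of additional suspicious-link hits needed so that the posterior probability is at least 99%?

Prior odds = 0.1/0.9 = 1/9.
Bayes factor of the evidence already in hand = 4.5.
Odds after that evidence = (1/9) × 4.5 = 0.5.
Target odds = 0.99/0.01 = 99.
Need 2.75ⁿ ≥ 99 ÷ 0.5 = 198.
2.75⁵ = 161051/1024 falls short of 198 but 2.75⁶ = 1771561/4096 reaches it, so n = 6.

6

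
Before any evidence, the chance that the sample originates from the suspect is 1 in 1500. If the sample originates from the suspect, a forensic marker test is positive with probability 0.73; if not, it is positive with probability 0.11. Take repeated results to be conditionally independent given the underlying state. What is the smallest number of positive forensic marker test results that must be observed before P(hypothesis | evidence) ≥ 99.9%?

8

Prior odds: (1/1500) ÷ (1499/1500) = 1/1499.
Likelihood ratio of a positive = 0.73/0.11 = 73/11.
Target odds: 0.999 ÷ 0.001 = 999.
Require (73/11)ⁿ ≥ 999 ÷ (1/1499) = 1497501.
(73/11)⁷ ≈566906 falls short of 1497501 but (73/11)⁸ ≈3.7622e+06 reaches it, so n = 8.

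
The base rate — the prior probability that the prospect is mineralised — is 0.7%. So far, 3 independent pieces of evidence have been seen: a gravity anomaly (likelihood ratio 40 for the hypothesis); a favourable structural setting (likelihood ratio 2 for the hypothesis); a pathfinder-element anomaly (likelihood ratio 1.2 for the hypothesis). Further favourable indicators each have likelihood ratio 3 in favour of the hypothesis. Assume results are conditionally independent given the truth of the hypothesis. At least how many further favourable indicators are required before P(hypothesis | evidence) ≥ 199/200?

Prior odds = 0.007/0.993 = 7/993.
Combined Bayes factor of the evidence already in hand = 40 × 2 × 1.2 = 96.
Odds after that evidence = (7/993) × 96 = 224/331.
Target odds = 0.995/0.005 = 199.
Need 3ⁿ ≥ 199 ÷ (224/331) = 65869/224.
3⁵ = 243 falls short of 65869/224 but 3⁶ = 729 reaches it, so n = 6.

6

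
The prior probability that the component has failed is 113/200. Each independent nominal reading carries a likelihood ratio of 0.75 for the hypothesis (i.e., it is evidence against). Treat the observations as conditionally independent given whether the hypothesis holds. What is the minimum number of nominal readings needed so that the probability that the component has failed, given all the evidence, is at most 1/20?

Prior odds = 0.565/0.435 = 113/87.
Likelihood ratio per nominal reading = 0.75.
Target posterior odds = 0.05/0.95 = 1/19.
Require 0.75ⁿ ≤ 1/19 ÷ (113/87) = 87/2147.
0.75¹¹ = 177147/4194304 is still above 87/2147 but 0.75¹² = 531441/16777216 is at or below it, so n = 12.

12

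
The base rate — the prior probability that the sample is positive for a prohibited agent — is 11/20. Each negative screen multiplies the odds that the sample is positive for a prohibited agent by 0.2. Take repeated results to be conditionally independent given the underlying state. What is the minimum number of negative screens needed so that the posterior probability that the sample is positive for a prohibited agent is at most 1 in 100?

Prior odds = 0.55/0.45 = 11/9.
Likelihood ratio per negative screen = 0.2.
Target odds: 0.01 ÷ 0.99 = 1/99.
Need (11/9) × 0.2ⁿ ≤ 1/99, i.e. 0.2ⁿ ≤ 1/121.
0.2² = 0.04 is still above 1/121 but 0.2³ = 0.008 is at or below it, so n = 3.

3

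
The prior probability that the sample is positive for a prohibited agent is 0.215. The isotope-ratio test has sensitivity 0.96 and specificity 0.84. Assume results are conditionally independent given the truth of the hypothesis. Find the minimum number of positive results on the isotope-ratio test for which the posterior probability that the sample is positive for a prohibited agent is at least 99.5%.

4

Prior odds: 0.215 ÷ 0.785 = 43/157.
False-positive rate = 1 − 0.84 = 0.16; likelihood ratio of a positive = 0.96/0.16 = 6.
Target odds: 0.995 ÷ 0.005 = 199.
Require 6ⁿ ≥ 199 ÷ (43/157) = 31243/43.
6³ = 216 falls short of 31243/43 but 6⁴ = 1296 reaches it, so n = 4.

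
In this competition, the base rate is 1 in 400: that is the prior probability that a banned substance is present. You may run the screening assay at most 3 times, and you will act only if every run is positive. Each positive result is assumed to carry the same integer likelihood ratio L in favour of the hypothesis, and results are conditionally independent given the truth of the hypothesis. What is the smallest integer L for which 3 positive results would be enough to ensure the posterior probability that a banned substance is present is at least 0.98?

27

Prior odds = 0.0025/0.9975 = 1/399.
Target odds = 0.98/0.02 = 49.
Need L³ ≥ 49 ÷ (1/399) = 19551.
26³ = 17576 < 19551 ≤ 19683 = 27³, so L = 27.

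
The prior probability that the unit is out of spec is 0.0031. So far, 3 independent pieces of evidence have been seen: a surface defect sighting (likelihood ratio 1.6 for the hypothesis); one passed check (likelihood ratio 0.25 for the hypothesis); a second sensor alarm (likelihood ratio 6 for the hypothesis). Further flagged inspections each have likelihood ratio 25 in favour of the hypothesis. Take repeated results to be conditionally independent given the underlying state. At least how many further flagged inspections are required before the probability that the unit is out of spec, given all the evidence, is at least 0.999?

4

Prior odds = 0.0031/0.9969 = 31/9969.
Combined Bayes factor of the evidence already in hand = 1.6 × 0.25 × 6 = 2.4.
Odds after that evidence = (31/9969) × 2.4 = 124/16615.
Target odds = 0.999/0.001 = 999.
Need 25ⁿ ≥ 999 ÷ (124/16615) = 16598385/124.
25³ = 15625 falls short of 16598385/124 but 25⁴ = 390625 reaches it, so n = 4.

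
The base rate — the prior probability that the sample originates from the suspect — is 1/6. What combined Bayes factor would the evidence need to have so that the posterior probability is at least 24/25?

120

Prior odds = (1/6)/(5/6) = 0.2.
Target odds = 0.96/0.04 = 24.
Required Bayes factor = 24 ÷ 0.2 = 120.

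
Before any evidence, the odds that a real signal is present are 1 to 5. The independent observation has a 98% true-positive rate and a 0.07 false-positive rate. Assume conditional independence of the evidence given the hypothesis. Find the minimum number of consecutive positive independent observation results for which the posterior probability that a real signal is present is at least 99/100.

3

Prior odds = 0.2.
Likelihood ratio of a positive result = 0.98/0.07 = 14.
Target odds: 0.99 ÷ 0.01 = 99.
Require 14ⁿ ≥ 99 ÷ 0.2 = 495.
14² = 196 falls short of 495 but 14³ = 2744 reaches it, so n = 3.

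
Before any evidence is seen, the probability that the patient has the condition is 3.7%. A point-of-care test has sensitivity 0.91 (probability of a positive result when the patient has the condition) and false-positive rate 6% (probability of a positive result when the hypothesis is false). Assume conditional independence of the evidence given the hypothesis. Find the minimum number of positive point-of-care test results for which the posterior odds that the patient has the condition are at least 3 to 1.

2

Prior odds = 0.037/0.963 = 37/963.
Likelihood ratio of a positive result = 0.91/0.06 = 91/6.
Target odds = 3.
Require (91/6)ⁿ ≥ 3 ÷ (37/963) = 2889/37.
(91/6)¹ = 91/6 falls short of 2889/37 but (91/6)² = 8281/36 reaches it, so n = 2.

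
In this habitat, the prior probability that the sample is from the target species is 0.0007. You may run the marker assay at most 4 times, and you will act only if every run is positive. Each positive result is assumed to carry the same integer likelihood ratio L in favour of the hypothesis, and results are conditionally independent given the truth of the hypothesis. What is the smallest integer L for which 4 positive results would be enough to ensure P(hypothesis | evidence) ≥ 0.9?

Prior odds = 0.0007/0.9993 = 7/9993.
Target odds = 0.9/0.1 = 9.
Need L⁴ ≥ 9 ÷ (7/9993) = 89937/7.
10⁴ = 10000 < 89937/7 ≤ 14641 = 11⁴, so L = 11.

11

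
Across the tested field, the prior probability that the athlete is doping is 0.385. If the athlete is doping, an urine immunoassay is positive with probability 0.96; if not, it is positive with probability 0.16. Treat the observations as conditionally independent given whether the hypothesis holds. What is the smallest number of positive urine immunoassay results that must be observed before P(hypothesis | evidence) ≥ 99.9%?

5

Prior odds: 0.385 ÷ 0.615 = 77/123.
Likelihood ratio of a positive = 0.96/0.16 = 6.
Target posterior odds = 0.999/0.001 = 999.
Need (77/123) × 6ⁿ ≥ 999, i.e. 6ⁿ ≥ 122877/77.
6⁴ = 1296 falls short of 122877/77 but 6⁵ = 7776 reaches it, so n = 5.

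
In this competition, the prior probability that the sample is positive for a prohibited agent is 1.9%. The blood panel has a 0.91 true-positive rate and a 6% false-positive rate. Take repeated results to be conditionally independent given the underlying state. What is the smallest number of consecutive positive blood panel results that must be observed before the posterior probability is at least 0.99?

4

Prior odds: 0.019 ÷ 0.981 = 19/981.
Likelihood ratio of a positive result = 0.91/0.06 = 91/6.
Target odds: 0.99 ÷ 0.01 = 99.
Require (91/6)ⁿ ≥ 99 ÷ (19/981) = 97119/19.
(91/6)³ = 753571/216 falls short of 97119/19 but (91/6)⁴ = 68574961/1296 reaches it, so n = 4.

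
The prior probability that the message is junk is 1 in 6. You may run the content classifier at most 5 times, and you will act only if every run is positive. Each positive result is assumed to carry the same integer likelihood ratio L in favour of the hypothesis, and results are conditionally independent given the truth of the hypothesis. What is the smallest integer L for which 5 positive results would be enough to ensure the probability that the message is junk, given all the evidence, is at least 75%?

Prior odds = (1/6)/(5/6) = 0.2.
Target odds = 0.75/0.25 = 3.
Need L⁵ ≥ 3 ÷ 0.2 = 15.
1⁵ = 1 < 15 ≤ 32 = 2⁵, so L = 2.

2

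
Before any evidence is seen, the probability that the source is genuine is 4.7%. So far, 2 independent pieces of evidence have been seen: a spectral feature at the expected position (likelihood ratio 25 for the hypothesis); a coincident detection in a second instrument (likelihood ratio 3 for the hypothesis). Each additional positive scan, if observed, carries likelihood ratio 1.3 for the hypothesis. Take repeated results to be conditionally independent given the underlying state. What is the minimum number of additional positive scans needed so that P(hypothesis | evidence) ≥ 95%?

7

Prior odds = 0.047/0.953 = 47/953.
Combined Bayes factor of the evidence already in hand = 25 × 3 = 75.
Odds after that evidence = (47/953) × 75 = 3525/953.
Target odds = 0.95/0.05 = 19.
Need 1.3ⁿ ≥ 19 ÷ (3525/953) = 18107/3525.
1.3⁶ = 4826809/1000000 falls short of 18107/3525 but 1.3⁷ = 62748517/10000000 reaches it, so n = 7.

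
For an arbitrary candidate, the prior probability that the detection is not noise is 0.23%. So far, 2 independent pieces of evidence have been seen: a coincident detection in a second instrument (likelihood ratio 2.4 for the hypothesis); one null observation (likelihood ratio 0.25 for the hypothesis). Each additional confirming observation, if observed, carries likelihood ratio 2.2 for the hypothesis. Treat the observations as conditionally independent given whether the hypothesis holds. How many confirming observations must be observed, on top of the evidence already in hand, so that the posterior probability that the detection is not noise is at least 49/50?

Prior odds = 0.0023/0.9977 = 23/9977.
Combined Bayes factor of the evidence already in hand = 2.4 × 0.25 = 0.6.
Odds after that evidence = (23/9977) × 0.6 = 69/49885.
Target odds = 0.98/0.02 = 49.
Need 2.2ⁿ ≥ 49 ÷ (69/49885) = 2444365/69.
2.2¹³ ≈28281 falls short of 2444365/69 but 2.2¹⁴ ≈62218.2 reaches it, so n = 14.

14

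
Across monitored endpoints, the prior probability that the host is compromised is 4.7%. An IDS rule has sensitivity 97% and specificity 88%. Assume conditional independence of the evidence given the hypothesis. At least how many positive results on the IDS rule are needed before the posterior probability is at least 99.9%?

Prior odds = 0.047/0.953 = 47/953.
False-positive rate = 1 − 0.88 = 0.12; likelihood ratio of a positive = 0.97/0.12 = 97/12.
Target posterior odds = 0.999/0.001 = 999.
Require (97/12)ⁿ ≥ 999 ÷ (47/953) = 952047/47.
(97/12)⁴ = 88529281/20736 falls short of 952047/47 but (97/12)⁵ ≈34510.6 reaches it, so n = 5.

5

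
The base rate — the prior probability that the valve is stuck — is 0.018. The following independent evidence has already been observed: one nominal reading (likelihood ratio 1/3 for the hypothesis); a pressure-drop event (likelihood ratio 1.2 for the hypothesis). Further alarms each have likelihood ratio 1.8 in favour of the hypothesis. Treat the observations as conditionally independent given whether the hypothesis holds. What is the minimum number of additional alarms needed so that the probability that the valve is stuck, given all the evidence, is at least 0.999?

21

Prior odds = 0.018/0.982 = 9/491.
Combined Bayes factor of the evidence already in hand = (1/3) × 1.2 = 0.4.
Odds after that evidence = (9/491) × 0.4 = 18/2455.
Target odds = 0.999/0.001 = 999.
Need 1.8ⁿ ≥ 999 ÷ (18/2455) = 136252.5.
1.8²⁰ ≈127482 falls short of 136252.5 but 1.8²¹ ≈229468 reaches it, so n = 21.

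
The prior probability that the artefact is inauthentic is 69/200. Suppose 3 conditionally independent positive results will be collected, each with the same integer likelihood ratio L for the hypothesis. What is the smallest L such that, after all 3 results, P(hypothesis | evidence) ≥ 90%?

3

Prior odds = 0.345/0.655 = 69/131.
Target odds = 0.9/0.1 = 9.
Need L³ ≥ 9 ÷ (69/131) = 393/23.
2³ = 8 < 393/23 ≤ 27 = 3³, so L = 3.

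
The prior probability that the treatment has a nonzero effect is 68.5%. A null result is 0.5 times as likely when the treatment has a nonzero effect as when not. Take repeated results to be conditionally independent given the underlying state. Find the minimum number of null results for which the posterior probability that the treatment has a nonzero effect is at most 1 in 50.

7

Prior odds: 0.685 ÷ 0.315 = 137/63.
Likelihood ratio per null result = 0.5.
Target posterior odds = 0.02/0.98 = 1/49.
Need (137/63) × 0.5ⁿ ≤ 1/49, i.e. 0.5ⁿ ≤ 9/959.
0.5⁶ = 0.015625 is still above 9/959 but 0.5⁷ = 0.0078125 is at or below it, so n = 7.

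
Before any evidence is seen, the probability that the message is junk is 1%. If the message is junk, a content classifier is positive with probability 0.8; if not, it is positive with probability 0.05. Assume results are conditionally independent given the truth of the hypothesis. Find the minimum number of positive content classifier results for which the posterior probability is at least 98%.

4

Prior odds: 0.01 ÷ 0.99 = 1/99.
Likelihood ratio of a positive = 0.8/0.05 = 16.
Target posterior odds = 0.98/0.02 = 49.
Require 16ⁿ ≥ 49 ÷ (1/99) = 4851.
16³ = 4096 falls short of 4851 but 16⁴ = 65536 reaches it, so n = 4.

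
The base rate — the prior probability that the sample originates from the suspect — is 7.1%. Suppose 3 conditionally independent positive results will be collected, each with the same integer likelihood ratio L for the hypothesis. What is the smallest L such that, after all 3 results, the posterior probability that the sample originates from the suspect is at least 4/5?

Prior odds = 0.071/0.929 = 71/929.
Target odds = 0.8/0.2 = 4.
Need L³ ≥ 4 ÷ (71/929) = 3716/71.
3³ = 27 < 3716/71 ≤ 64 = 4³, so L = 4.

4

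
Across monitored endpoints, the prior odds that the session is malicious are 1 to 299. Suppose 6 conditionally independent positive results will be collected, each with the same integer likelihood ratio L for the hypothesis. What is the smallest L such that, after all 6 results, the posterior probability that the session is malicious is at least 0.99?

Prior odds = 1/299.
Target odds = 0.99/0.01 = 99.
Need L⁶ ≥ 99 ÷ (1/299) = 29601.
5⁶ = 15625 < 29601 ≤ 46656 = 6⁶, so L = 6.

6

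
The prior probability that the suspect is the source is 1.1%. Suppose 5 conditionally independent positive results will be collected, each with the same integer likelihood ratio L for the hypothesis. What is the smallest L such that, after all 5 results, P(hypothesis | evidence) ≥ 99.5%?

8

Prior odds = 0.011/0.989 = 11/989.
Target odds = 0.995/0.005 = 199.
Need L⁵ ≥ 199 ÷ (11/989) = 196811/11.
7⁵ = 16807 < 196811/11 ≤ 32768 = 8⁵, so L = 8.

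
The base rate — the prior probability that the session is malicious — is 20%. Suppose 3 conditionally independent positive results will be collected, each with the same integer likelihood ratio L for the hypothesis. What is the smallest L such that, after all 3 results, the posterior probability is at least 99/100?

Prior odds = 0.2/0.8 = 0.25.
Target odds = 0.99/0.01 = 99.
Need L³ ≥ 99 ÷ 0.25 = 396.
7³ = 343 < 396 ≤ 512 = 8³, so L = 8.

8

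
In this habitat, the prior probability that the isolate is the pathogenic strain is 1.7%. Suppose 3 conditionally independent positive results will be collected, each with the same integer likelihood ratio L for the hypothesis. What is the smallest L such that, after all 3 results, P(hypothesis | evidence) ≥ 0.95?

11

Prior odds = 0.017/0.983 = 17/983.
Target odds = 0.95/0.05 = 19.
Need L³ ≥ 19 ÷ (17/983) = 18677/17.
10³ = 1000 < 18677/17 ≤ 1331 = 11³, so L = 11.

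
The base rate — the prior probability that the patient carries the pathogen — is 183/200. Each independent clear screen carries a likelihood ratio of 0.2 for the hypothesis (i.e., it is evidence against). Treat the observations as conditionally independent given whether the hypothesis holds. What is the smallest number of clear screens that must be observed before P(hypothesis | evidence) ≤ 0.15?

Prior odds: 0.915 ÷ 0.085 = 183/17.
Likelihood ratio per clear screen = 0.2.
Target posterior odds = 0.15/0.85 = 3/17.
Require 0.2ⁿ ≤ 3/17 ÷ (183/17) = 1/61.
0.2² = 0.04 is still above 1/61 but 0.2³ = 0.008 is at or below it, so n = 3.

3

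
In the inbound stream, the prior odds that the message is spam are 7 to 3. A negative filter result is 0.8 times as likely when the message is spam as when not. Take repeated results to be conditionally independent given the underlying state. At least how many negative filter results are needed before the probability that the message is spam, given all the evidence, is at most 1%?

25

Prior odds = 7/3.
Likelihood ratio per negative filter result = 0.8.
Target posterior odds = 0.01/0.99 = 1/99.
Need (7/3) × 0.8ⁿ ≤ 1/99, i.e. 0.8ⁿ ≤ 1/231.
0.8²⁴ ≈0.00472237 is still above 1/231 but 0.8²⁵ ≈0.00377789 is at or below it, so n = 25.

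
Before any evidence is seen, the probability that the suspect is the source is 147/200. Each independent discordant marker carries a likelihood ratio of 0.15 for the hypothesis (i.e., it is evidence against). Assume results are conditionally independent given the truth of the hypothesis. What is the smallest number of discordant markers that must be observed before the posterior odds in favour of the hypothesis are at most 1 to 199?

Prior odds = 0.735/0.265 = 147/53.
Likelihood ratio per discordant marker = 0.15.
Target odds = 1/199.
Require 0.15ⁿ ≤ 1/199 ÷ (147/53) = 53/29253.
0.15³ = 0.003375 is still above 53/29253 but 0.15⁴ = 81/160000 is at or below it, so n = 4.

4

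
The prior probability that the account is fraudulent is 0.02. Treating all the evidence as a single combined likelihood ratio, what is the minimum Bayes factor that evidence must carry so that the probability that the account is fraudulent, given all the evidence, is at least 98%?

Prior odds = 0.02/0.98 = 1/49.
Target odds = 0.98/0.02 = 49.
Required Bayes factor = 49 ÷ (1/49) = 2401.

2401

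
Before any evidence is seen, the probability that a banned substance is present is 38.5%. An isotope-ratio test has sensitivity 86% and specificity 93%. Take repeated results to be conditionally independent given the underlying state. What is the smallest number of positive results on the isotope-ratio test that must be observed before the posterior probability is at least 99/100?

Prior odds: 0.385 ÷ 0.615 = 77/123.
False-positive rate = 1 − 0.93 = 0.07; likelihood ratio of a positive = 0.86/0.07 = 86/7.
Target odds: 0.99 ÷ 0.01 = 99.
Require (86/7)ⁿ ≥ 99 ÷ (77/123) = 1107/7.
(86/7)² = 7396/49 falls short of 1107/7 but (86/7)³ = 636056/343 reaches it, so n = 3.

3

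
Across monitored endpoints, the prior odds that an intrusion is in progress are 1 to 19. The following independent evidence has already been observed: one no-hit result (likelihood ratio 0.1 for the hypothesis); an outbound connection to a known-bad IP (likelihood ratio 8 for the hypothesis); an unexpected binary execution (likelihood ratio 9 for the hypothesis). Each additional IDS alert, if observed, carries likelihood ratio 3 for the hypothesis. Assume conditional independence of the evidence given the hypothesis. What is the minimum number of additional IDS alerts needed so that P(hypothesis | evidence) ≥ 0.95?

Prior odds = 1/19.
Combined Bayes factor of the evidence already in hand = 0.1 × 8 × 9 = 7.2.
Odds after that evidence = (1/19) × 7.2 = 36/95.
Target odds = 0.95/0.05 = 19.
Need 3ⁿ ≥ 19 ÷ (36/95) = 1805/36.
3³ = 27 falls short of 1805/36 but 3⁴ = 81 reaches it, so n = 4.

4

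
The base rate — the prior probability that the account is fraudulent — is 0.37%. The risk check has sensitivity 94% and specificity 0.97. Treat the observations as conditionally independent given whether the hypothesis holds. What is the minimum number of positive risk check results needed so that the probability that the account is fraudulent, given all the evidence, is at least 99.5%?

4

Prior odds = 0.0037/0.9963 = 37/9963.
False-positive rate = 1 − 0.97 = 0.03; likelihood ratio of a positive = 0.94/0.03 = 94/3.
Target posterior odds = 0.995/0.005 = 199.
Require (94/3)ⁿ ≥ 199 ÷ (37/9963) = 1982637/37.
(94/3)³ = 830584/27 falls short of 1982637/37 but (94/3)⁴ = 78074896/81 reaches it, so n = 4.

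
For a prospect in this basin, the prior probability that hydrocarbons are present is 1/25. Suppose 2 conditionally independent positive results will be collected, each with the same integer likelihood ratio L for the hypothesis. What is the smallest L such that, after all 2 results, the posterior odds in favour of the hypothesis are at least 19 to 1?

22

Prior odds = 0.04/0.96 = 1/24.
Target odds = 19.
Need L² ≥ 19 ÷ (1/24) = 456.
21² = 441 < 456 ≤ 484 = 22², so L = 22.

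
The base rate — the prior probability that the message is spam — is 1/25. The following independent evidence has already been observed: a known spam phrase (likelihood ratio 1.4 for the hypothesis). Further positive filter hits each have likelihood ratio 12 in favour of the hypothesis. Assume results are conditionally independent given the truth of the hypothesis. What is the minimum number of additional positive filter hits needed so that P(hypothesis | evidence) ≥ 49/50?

3

Prior odds = 0.04/0.96 = 1/24.
Bayes factor of the evidence already in hand = 1.4.
Odds after that evidence = (1/24) × 1.4 = 7/120.
Target odds = 0.98/0.02 = 49.
Need 12ⁿ ≥ 49 ÷ (7/120) = 840.
12² = 144 falls short of 840 but 12³ = 1728 reaches it, so n = 3.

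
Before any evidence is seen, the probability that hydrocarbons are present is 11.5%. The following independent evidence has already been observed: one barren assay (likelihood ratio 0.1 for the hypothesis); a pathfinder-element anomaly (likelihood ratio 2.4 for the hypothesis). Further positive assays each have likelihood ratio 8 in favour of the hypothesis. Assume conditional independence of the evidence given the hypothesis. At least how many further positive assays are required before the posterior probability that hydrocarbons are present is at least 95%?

Prior odds = 0.115/0.885 = 23/177.
Combined Bayes factor of the evidence already in hand = 0.1 × 2.4 = 0.24.
Odds after that evidence = (23/177) × 0.24 = 46/1475.
Target odds = 0.95/0.05 = 19.
Need 8ⁿ ≥ 19 ÷ (46/1475) = 28025/46.
8³ = 512 falls short of 28025/46 but 8⁴ = 4096 reaches it, so n = 4.

4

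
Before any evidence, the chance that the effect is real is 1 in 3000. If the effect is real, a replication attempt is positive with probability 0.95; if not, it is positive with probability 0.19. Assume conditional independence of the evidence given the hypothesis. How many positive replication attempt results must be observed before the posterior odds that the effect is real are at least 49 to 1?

Prior odds = (1/3000)/(2999/3000) = 1/2999.
Likelihood ratio of a positive = 0.95/0.19 = 5.
Target odds = 49.
Need (1/2999) × 5ⁿ ≥ 49, i.e. 5ⁿ ≥ 146951.
5⁷ = 78125 falls short of 146951 but 5⁸ = 390625 reaches it, so n = 8.

8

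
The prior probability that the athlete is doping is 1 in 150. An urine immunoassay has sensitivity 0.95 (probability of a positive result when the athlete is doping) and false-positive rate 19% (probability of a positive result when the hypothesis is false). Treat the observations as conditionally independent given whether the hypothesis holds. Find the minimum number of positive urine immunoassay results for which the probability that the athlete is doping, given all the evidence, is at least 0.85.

Prior odds: (1/150) ÷ (149/150) = 1/149.
Likelihood ratio of a positive result = 0.95/0.19 = 5.
Target odds: 0.85 ÷ 0.15 = 17/3.
Need (1/149) × 5ⁿ ≥ 17/3, i.e. 5ⁿ ≥ 2533/3.
5⁴ = 625 falls short of 2533/3 but 5⁵ = 3125 reaches it, so n = 5.

5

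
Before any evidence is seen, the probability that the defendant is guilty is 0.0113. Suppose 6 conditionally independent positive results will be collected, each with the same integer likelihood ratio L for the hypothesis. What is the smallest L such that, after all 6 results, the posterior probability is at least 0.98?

Prior odds = 0.0113/0.9887 = 113/9887.
Target odds = 0.98/0.02 = 49.
Need L⁶ ≥ 49 ÷ (113/9887) = 484463/113.
4⁶ = 4096 < 484463/113 ≤ 15625 = 5⁶, so L = 5.

5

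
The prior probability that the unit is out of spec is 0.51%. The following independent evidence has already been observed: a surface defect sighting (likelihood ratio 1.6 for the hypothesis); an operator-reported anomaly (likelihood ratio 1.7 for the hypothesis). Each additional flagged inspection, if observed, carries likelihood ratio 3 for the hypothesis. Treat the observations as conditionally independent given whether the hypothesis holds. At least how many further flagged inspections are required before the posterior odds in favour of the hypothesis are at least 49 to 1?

8

Prior odds = 0.0051/0.9949 = 51/9949.
Combined Bayes factor of the evidence already in hand = 1.6 × 1.7 = 2.72.
Odds after that evidence = (51/9949) × 2.72 = 3468/248725.
Target odds = 49.
Need 3ⁿ ≥ 49 ÷ (3468/248725) = 12187525/3468.
3⁷ = 2187 falls short of 12187525/3468 but 3⁸ = 6561 reaches it, so n = 8.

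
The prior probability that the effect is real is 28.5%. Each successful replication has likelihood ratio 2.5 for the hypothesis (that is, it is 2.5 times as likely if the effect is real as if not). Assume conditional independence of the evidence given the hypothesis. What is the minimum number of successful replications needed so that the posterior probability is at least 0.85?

Prior odds: 0.285 ÷ 0.715 = 57/143.
Likelihood ratio per successful replication = 2.5.
Target odds: 0.85 ÷ 0.15 = 17/3.
Need (57/143) × 2.5ⁿ ≥ 17/3, i.e. 2.5ⁿ ≥ 2431/171.
2.5² = 6.25 falls short of 2431/171 but 2.5³ = 15.625 reaches it, so n = 3.

3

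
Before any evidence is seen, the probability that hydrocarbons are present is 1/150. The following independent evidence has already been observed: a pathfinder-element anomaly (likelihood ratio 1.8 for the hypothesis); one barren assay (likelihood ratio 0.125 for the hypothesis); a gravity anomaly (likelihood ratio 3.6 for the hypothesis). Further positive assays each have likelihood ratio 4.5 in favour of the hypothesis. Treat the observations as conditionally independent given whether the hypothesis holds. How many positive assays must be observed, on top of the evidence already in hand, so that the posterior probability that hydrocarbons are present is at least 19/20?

Prior odds = (1/150)/(149/150) = 1/149.
Combined Bayes factor of the evidence already in hand = 1.8 × 0.125 × 3.6 = 0.81.
Odds after that evidence = (1/149) × 0.81 = 81/14900.
Target odds = 0.95/0.05 = 19.
Need 4.5ⁿ ≥ 19 ÷ (81/14900) = 283100/81.
4.5⁵ = 1845.28125 falls short of 283100/81 but 4.5⁶ = 8303.765625 reaches it, so n = 6.

6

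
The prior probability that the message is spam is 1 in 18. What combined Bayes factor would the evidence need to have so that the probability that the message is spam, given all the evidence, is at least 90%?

Prior odds = (1/18)/(17/18) = 1/17.
Target odds = 0.9/0.1 = 9.
Required Bayes factor = 9 ÷ (1/17) = 153.

153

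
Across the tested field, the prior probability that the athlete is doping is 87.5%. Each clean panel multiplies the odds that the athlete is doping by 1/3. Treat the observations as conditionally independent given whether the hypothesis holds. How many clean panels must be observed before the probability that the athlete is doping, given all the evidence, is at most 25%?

Prior odds: 0.875 ÷ 0.125 = 7.
Likelihood ratio per clean panel = 1/3.
Target odds: 0.25 ÷ 0.75 = 1/3.
Need 7 × (1/3)ⁿ ≤ 1/3, i.e. (1/3)ⁿ ≤ 1/21.
(1/3)² = 1/9 is still above 1/21 but (1/3)³ = 1/27 is at or below it, so n = 3.

3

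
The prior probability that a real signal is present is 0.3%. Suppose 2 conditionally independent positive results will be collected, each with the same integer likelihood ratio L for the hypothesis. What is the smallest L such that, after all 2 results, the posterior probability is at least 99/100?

Prior odds = 0.003/0.997 = 3/997.
Target odds = 0.99/0.01 = 99.
Need L² ≥ 99 ÷ (3/997) = 32901.
181² = 32761 < 32901 ≤ 33124 = 182², so L = 182.

182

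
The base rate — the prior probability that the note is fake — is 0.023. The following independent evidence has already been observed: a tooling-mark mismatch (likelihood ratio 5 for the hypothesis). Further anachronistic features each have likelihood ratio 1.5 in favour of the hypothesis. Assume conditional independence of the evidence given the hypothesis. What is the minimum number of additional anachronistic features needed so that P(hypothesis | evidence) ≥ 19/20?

Prior odds = 0.023/0.977 = 23/977.
Bayes factor of the evidence already in hand = 5.
Odds after that evidence = (23/977) × 5 = 115/977.
Target odds = 0.95/0.05 = 19.
Need 1.5ⁿ ≥ 19 ÷ (115/977) = 18563/115.
1.5¹² = 531441/4096 falls short of 18563/115 but 1.5¹³ = 1594323/8192 reaches it, so n = 13.

13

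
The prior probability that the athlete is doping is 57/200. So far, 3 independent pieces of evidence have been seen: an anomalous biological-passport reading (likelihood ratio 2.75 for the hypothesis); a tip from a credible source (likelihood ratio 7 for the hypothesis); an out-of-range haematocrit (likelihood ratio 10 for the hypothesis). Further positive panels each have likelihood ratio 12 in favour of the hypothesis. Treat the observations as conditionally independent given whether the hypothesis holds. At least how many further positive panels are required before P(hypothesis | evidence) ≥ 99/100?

Prior odds = 0.285/0.715 = 57/143.
Combined Bayes factor of the evidence already in hand = 2.75 × 7 × 10 = 192.5.
Odds after that evidence = (57/143) × 192.5 = 1995/26.
Target odds = 0.99/0.01 = 99.
Need 12ⁿ ≥ 99 ÷ (1995/26) = 858/665.
12¹ = 12, which meets the required 858/665; so n = 1.

1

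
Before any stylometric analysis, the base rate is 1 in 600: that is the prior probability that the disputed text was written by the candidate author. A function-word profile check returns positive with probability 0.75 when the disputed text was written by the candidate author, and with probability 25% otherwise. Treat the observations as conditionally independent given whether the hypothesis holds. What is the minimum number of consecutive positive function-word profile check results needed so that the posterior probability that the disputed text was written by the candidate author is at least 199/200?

Prior odds: (1/600) ÷ (599/600) = 1/599.
Likelihood ratio of a positive result = 0.75/0.25 = 3.
Target posterior odds = 0.995/0.005 = 199.
Require 3ⁿ ≥ 199 ÷ (1/599) = 119201.
3¹⁰ = 59049 falls short of 119201 but 3¹¹ = 177147 reaches it, so n = 11.

11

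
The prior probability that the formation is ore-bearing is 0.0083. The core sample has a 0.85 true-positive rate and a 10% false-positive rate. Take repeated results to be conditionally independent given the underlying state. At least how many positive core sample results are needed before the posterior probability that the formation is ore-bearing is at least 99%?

5

Prior odds = 0.0083/0.9917 = 83/9917.
Likelihood ratio of a positive result = 0.85/0.1 = 8.5.
Target posterior odds = 0.99/0.01 = 99.
Require 8.5ⁿ ≥ 99 ÷ (83/9917) = 981783/83.
8.5⁴ = 5220.0625 falls short of 981783/83 but 8.5⁵ = 44370.53125 reaches it, so n = 5.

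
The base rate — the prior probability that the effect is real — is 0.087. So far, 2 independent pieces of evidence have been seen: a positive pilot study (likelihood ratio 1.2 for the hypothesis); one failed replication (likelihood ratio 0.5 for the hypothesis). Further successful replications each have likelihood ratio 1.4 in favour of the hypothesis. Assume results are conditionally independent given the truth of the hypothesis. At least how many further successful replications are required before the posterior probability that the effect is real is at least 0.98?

Prior odds = 0.087/0.913 = 87/913.
Combined Bayes factor of the evidence already in hand = 1.2 × 0.5 = 0.6.
Odds after that evidence = (87/913) × 0.6 = 261/4565.
Target odds = 0.98/0.02 = 49.
Need 1.4ⁿ ≥ 49 ÷ (261/4565) = 223685/261.
1.4²⁰ ≈836.683 falls short of 223685/261 but 1.4²¹ ≈1171.36 reaches it, so n = 21.

21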